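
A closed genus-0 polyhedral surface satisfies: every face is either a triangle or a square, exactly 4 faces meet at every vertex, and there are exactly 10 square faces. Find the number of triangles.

Let x be the number of triangles; then F = 10 + x.
Edge–face incidences: 2E = 4·10 + 3·x = 40 + 3x.
Every vertex has degree 4, so 4V = 2E.
Euler: V − E + F = 2 ⇒ (2E)/4 − E + (10 + x) = 2.
Multiply by 8: 2·(2E) − 4·(2E) + 8·(10 + x) = 16, i.e. 80 + 8x − 2·(40 + 3x) = 16.
Collecting terms: 2x = 16, so x = 8.
Then 2E = 40 + 3·8 = 64, so E = 32, V = 2E/4 = 16, F = 10 + 8 = 18.

8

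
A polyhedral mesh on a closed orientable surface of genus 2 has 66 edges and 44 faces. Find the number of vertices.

20

For a closed orientable surface of genus 2, χ = 2 − 2·2 = -2.
V = -2 + E − F = -2 + 66 − 44 = 20.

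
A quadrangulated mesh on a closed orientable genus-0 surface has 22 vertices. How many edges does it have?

χ = 2 − 2·0 = 2, and every face is a square so 4F = 2E.
V − E + F = 2 with E = 4F/2 gives 22 − (4/2 − 1)·F = 2, so F = 20 and E = 40.

40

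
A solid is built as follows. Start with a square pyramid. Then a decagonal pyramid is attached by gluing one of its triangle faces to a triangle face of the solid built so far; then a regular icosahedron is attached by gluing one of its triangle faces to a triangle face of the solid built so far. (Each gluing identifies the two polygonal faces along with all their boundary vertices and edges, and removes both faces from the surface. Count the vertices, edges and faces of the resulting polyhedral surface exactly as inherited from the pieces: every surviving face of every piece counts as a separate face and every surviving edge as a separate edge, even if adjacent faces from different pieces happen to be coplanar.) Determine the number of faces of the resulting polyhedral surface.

32

A square pyramid: V=5, E=8, F=5.
Attach a decagonal pyramid (V=11, E=20, F=11) along a 3-gon: merge 3 vertices and 3 edges, delete both glued faces → V=13, E=25, F=14.
Attach a regular icosahedron (V=12, E=30, F=20) along a 3-gon: merge 3 vertices and 3 edges, delete both glued faces → V=22, E=52, F=32.
Check: V − E + F = 22 − 52 + 32 = 2.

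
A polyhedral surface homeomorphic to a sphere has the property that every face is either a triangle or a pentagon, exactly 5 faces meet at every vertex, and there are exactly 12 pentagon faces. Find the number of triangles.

Let x be the number of triangles; then F = 12 + x.
Edge–face incidences: 2E = 5·12 + 3·x = 60 + 3x.
Every vertex has degree 5, so 5V = 2E.
Euler: V − E + F = 2 ⇒ (2E)/5 − E + (12 + x) = 2.
Multiply by 10: 2·(2E) − 5·(2E) + 10·(12 + x) = 20, i.e. 120 + 10x − 3·(60 + 3x) = 20.
Collecting terms: x − 60 = 20, so x = 80.
Then 2E = 60 + 3·80 = 300, so E = 150, V = 2E/5 = 60, F = 12 + 80 = 92.

80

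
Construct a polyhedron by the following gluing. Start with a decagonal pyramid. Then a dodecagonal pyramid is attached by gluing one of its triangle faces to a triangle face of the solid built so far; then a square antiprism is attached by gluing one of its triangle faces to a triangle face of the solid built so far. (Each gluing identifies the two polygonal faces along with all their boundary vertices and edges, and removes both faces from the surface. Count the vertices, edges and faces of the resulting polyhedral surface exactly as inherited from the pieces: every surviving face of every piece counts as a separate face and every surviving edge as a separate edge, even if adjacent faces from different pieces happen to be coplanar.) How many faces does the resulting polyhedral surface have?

A decagonal pyramid: V=11, E=20, F=11.
Attach a dodecagonal pyramid (V=13, E=24, F=13) along a 3-gon: merge 3 vertices and 3 edges, delete both glued faces → V=21, E=41, F=22.
Attach a square antiprism (V=8, E=16, F=10) along a 3-gon: merge 3 vertices and 3 edges, delete both glued faces → V=26, E=54, F=30.
Check: V − E + F = 26 − 54 + 30 = 2.

30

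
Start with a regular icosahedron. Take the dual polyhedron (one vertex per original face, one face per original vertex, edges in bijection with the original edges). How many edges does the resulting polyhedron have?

The base solid has V = 12, E = 30, F = 20.
The dual swaps V and F and preserves E: V′ = F = 20, E′ = E = 30, F′ = V = 12.

30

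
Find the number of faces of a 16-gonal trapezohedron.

The n-trapezohedron (dual of the n-antiprism) has V = 2·16 + 2 = 34, E = 4·16 = 64, F = 2·16 = 32.
Check: V − E + F = 34 − 64 + 32 = 2.

32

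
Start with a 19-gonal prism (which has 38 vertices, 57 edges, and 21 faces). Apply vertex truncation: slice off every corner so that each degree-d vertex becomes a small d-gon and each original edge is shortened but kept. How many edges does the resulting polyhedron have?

Truncation replaces each original edge-end by a new vertex, so V′ = 2E = 114.
Each original edge survives, and each old vertex of degree d contributes d new edges; summing degrees gives Σd = 2E, so E′ = E + 2E = 3E = 171.
Each original face survives and each original vertex becomes one new face: F′ = F + V = 59.

171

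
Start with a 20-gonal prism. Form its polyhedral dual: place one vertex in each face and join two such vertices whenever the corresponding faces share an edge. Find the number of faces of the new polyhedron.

40

The base solid has V = 40, E = 60, F = 22.
The dual swaps V and F and preserves E: V′ = F = 22, E′ = E = 60, F′ = V = 40.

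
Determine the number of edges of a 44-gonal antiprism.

An antiprism on an n-gon has two n-gon caps and 2n triangles: V = 2·44 = 88, E = 4·44 = 176, F = 2·44 + 2 = 90.

176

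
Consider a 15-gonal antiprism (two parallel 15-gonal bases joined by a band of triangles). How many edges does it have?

An antiprism on an n-gon has two n-gon caps and 2n triangles: V = 2·15 = 30, E = 4·15 = 60, F = 2·15 + 2 = 32.
Check: V − E + F = 30 − 60 + 32 = 2.

60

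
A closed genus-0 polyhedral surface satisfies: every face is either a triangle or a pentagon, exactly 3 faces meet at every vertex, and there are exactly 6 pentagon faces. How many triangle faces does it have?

Let x be the number of triangles; then F = 6 + x.
Edge–face incidences: 2E = 5·6 + 3·x = 30 + 3x.
Every vertex has degree 3, so 3V = 2E.
Euler: V − E + F = 2 ⇒ (2E)/3 − E + (6 + x) = 2.
Multiply by 6: 2·(2E) − 3·(2E) + 6·(6 + x) = 12, i.e. 36 + 6x − (30 + 3x) = 12.
Collecting terms: 3x + 6 = 12, so 3x = 6, so x = 2.
Then 2E = 30 + 3·2 = 36, so E = 18, V = 2E/3 = 12, F = 6 + 2 = 8.

2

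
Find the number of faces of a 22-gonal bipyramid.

A bipyramid over an n-gon has 2n triangular faces and n + 2 vertices: V = 22 + 2 = 24, E = 3·22 = 66, F = 2·22 = 44.
Check: V − E + F = 24 − 66 + 44 = 2.

44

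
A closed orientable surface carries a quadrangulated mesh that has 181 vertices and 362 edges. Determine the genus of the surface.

Every face is a square and each edge borders two faces, so 4F = 2·362, giving F = 181.
χ = V − E + F = 181 − 362 + 181 = 0.
For a closed orientable surface χ = 2 − 2g, so g = (2 − (0))/2 = 1.

1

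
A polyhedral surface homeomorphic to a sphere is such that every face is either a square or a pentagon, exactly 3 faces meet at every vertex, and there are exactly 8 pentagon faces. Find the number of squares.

2

Let x be the number of squares; then F = 8 + x.
Edge–face incidences: 2E = 5·8 + 4·x = 40 + 4x.
Every vertex has degree 3, so 3V = 2E.
Euler: V − E + F = 2 ⇒ (2E)/3 − E + (8 + x) = 2.
Multiply by 6: 2·(2E) − 3·(2E) + 6·(8 + x) = 12, i.e. 48 + 6x − (40 + 4x) = 12.
Collecting terms: 2x + 8 = 12, so 2x = 4, so x = 2.
Then 2E = 40 + 4·2 = 48, so E = 24, V = 2E/3 = 16, F = 8 + 2 = 10.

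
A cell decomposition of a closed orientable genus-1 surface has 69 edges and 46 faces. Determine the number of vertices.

For a closed orientable surface of genus 1, χ = 2 − 2·1 = 0.
V = 0 + E − F = 0 + 69 − 46 = 23.

23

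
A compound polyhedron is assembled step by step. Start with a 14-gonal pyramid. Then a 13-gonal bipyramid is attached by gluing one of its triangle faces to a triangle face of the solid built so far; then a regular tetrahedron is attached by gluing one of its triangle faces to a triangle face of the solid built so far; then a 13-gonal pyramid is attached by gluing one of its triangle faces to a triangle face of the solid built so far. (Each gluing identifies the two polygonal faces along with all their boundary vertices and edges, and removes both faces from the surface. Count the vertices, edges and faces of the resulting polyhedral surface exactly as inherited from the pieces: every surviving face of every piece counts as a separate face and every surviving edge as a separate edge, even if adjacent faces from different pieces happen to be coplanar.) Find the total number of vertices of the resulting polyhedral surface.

A 14-gonal pyramid: V=15, E=28, F=15.
Attach a 13-gonal bipyramid (V=15, E=39, F=26) along a 3-gon: merge 3 vertices and 3 edges, delete both glued faces → V=27, E=64, F=39.
Attach a regular tetrahedron (V=4, E=6, F=4) along a 3-gon: merge 3 vertices and 3 edges, delete both glued faces → V=28, E=67, F=41.
Attach a 13-gonal pyramid (V=14, E=26, F=14) along a 3-gon: merge 3 vertices and 3 edges, delete both glued faces → V=39, E=90, F=53.
Check: V − E + F = 39 − 90 + 53 = 2.

39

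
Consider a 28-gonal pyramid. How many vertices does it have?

29

A pyramid on an n-gon base has one n-gon and n triangles: V = 28 + 1 = 29, E = 2·28 = 56, F = 28 + 1 = 29.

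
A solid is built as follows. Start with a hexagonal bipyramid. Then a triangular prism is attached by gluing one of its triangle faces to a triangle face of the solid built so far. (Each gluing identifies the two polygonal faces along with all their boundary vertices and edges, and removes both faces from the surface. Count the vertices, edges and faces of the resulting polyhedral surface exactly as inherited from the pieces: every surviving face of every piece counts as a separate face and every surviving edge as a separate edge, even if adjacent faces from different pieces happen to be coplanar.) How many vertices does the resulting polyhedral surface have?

A hexagonal bipyramid: V=8, E=18, F=12.
Attach a triangular prism (V=6, E=9, F=5) along a 3-gon: merge 3 vertices and 3 edges, delete both glued faces → V=11, E=24, F=15.
Check: V − E + F = 11 − 24 + 15 = 2.

11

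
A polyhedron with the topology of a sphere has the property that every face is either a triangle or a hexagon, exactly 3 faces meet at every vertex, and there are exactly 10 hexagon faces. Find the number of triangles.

Let x be the number of triangles; then F = 10 + x.
Edge–face incidences: 2E = 6·10 + 3·x = 60 + 3x.
Every vertex has degree 3, so 3V = 2E.
Euler: V − E + F = 2 ⇒ (2E)/3 − E + (10 + x) = 2.
Multiply by 6: 2·(2E) − 3·(2E) + 6·(10 + x) = 12, i.e. 60 + 6x − (60 + 3x) = 12.
Collecting terms: 3x = 12, so x = 4.
Then 2E = 60 + 3·4 = 72, so E = 36, V = 2E/3 = 24, F = 10 + 4 = 14.

4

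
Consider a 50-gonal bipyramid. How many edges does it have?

A bipyramid over an n-gon has 2n triangular faces and n + 2 vertices: V = 50 + 2 = 52, E = 3·50 = 150, F = 2·50 = 100.

150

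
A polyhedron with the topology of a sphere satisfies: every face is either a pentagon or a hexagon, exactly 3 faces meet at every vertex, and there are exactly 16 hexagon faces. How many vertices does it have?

Let x be the number of pentagons; then F = 16 + x.
Edge–face incidences: 2E = 6·16 + 5·x = 96 + 5x.
Every vertex has degree 3, so 3V = 2E.
Euler: V − E + F = 2 ⇒ (2E)/3 − E + (16 + x) = 2.
Multiply by 6: 2·(2E) − 3·(2E) + 6·(16 + x) = 12, i.e. 96 + 6x − (96 + 5x) = 12.
Collecting terms: x = 12.
Then 2E = 96 + 5·12 = 156, so E = 78, V = 2E/3 = 52, F = 16 + 12 = 28.

52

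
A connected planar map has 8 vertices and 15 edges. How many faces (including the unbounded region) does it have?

9

Euler's formula for a connected plane graph: V − E + F = 2, so F = 2 − 8 + 15 = 9.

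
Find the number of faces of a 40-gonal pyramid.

A pyramid on an n-gon base has one n-gon and n triangles: V = 40 + 1 = 41, E = 2·40 = 80, F = 40 + 1 = 41.

41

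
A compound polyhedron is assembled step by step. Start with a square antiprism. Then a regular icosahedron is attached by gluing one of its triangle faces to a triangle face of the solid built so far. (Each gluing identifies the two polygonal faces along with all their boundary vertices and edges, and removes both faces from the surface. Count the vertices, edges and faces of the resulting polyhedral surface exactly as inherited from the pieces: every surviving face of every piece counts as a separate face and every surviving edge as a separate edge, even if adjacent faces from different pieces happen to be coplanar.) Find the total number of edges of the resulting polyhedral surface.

43

A square antiprism: V=8, E=16, F=10.
Attach a regular icosahedron (V=12, E=30, F=20) along a 3-gon: merge 3 vertices and 3 edges, delete both glued faces → V=17, E=43, F=28.
Check: V − E + F = 17 − 43 + 28 = 2.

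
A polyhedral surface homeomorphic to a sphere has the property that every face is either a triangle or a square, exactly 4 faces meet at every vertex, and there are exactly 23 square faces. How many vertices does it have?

29

Let x be the number of triangles; then F = 23 + x.
Edge–face incidences: 2E = 4·23 + 3·x = 92 + 3x.
Every vertex has degree 4, so 4V = 2E.
Euler: V − E + F = 2 ⇒ (2E)/4 − E + (23 + x) = 2.
Multiply by 8: 2·(2E) − 4·(2E) + 8·(23 + x) = 16, i.e. 184 + 8x − 2·(92 + 3x) = 16.
Collecting terms: 2x = 16, so x = 8.
Then 2E = 92 + 3·8 = 116, so E = 58, V = 2E/4 = 29, F = 23 + 8 = 31.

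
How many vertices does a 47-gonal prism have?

A prism on an n-gon has two n-gon bases and n rectangular sides: V = 2·47 = 94, E = 3·47 = 141, F = 47 + 2 = 49.
Check: V − E + F = 94 − 141 + 49 = 2.

94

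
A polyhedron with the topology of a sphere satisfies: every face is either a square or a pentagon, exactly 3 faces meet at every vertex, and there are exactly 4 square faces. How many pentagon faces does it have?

Let x be the number of pentagons; then F = 4 + x.
Edge–face incidences: 2E = 4·4 + 5·x = 16 + 5x.
Every vertex has degree 3, so 3V = 2E.
Euler: V − E + F = 2 ⇒ (2E)/3 − E + (4 + x) = 2.
Multiply by 6: 2·(2E) − 3·(2E) + 6·(4 + x) = 12, i.e. 24 + 6x − (16 + 5x) = 12.
Collecting terms: x + 8 = 12, so x = 4.
Then 2E = 16 + 5·4 = 36, so E = 18, V = 2E/3 = 12, F = 4 + 4 = 8.

4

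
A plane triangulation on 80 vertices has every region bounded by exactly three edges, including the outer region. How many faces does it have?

156

In a plane triangulation 3F = 2E and V − E + F = 2, so F = 2V − 4 = 2·80 − 4 = 156.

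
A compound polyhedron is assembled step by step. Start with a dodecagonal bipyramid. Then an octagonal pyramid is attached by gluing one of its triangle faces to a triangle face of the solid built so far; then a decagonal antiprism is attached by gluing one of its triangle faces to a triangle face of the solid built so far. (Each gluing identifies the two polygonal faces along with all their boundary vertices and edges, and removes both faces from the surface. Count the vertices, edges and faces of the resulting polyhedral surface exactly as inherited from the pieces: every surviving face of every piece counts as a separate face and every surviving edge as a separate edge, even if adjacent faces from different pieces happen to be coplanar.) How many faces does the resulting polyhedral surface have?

A dodecagonal bipyramid: V=14, E=36, F=24.
Attach an octagonal pyramid (V=9, E=16, F=9) along a 3-gon: merge 3 vertices and 3 edges, delete both glued faces → V=20, E=49, F=31.
Attach a decagonal antiprism (V=20, E=40, F=22) along a 3-gon: merge 3 vertices and 3 edges, delete both glued faces → V=37, E=86, F=51.
Check: V − E + F = 37 − 86 + 51 = 2.

51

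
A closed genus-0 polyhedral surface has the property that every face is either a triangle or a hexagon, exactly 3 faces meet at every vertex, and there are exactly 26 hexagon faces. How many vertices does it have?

56

Let x be the number of triangles; then F = 26 + x.
Edge–face incidences: 2E = 6·26 + 3·x = 156 + 3x.
Every vertex has degree 3, so 3V = 2E.
Euler: V − E + F = 2 ⇒ (2E)/3 − E + (26 + x) = 2.
Multiply by 6: 2·(2E) − 3·(2E) + 6·(26 + x) = 12, i.e. 156 + 6x − (156 + 3x) = 12.
Collecting terms: 3x = 12, so x = 4.
Then 2E = 156 + 3·4 = 168, so E = 84, V = 2E/3 = 56, F = 26 + 4 = 30.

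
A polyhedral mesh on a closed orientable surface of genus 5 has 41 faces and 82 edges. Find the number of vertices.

For a closed orientable surface of genus 5, χ = 2 − 2·5 = -8.
V = -8 + E − F = -8 + 82 − 41 = 33.

33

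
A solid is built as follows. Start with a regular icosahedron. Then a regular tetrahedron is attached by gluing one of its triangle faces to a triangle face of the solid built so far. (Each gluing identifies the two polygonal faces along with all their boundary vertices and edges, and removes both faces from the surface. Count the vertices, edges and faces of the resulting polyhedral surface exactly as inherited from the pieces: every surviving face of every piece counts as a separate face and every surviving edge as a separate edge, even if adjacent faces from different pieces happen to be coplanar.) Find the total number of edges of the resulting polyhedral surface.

33

A regular icosahedron: V=12, E=30, F=20.
Attach a regular tetrahedron (V=4, E=6, F=4) along a 3-gon: merge 3 vertices and 3 edges, delete both glued faces → V=13, E=33, F=22.
Check: V − E + F = 13 − 33 + 22 = 2.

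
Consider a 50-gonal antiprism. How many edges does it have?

An antiprism on an n-gon has two n-gon caps and 2n triangles: V = 2·50 = 100, E = 4·50 = 200, F = 2·50 + 2 = 102.

200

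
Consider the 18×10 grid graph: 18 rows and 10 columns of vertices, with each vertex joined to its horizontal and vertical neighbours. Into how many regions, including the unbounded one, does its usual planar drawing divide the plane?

The grid has V = 18·10 = 180 vertices and E = 18·9 + 10·17 = 332 edges.
F = 2 − V + E = 2 − 180 + 332 = 154.

154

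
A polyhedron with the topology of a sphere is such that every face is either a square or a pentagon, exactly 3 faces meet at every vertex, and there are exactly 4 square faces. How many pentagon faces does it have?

Let x be the number of pentagons; then F = 4 + x.
Edge–face incidences: 2E = 4·4 + 5·x = 16 + 5x.
Every vertex has degree 3, so 3V = 2E.
Euler: V − E + F = 2 ⇒ (2E)/3 − E + (4 + x) = 2.
Multiply by 6: 2·(2E) − 3·(2E) + 6·(4 + x) = 12, i.e. 24 + 6x − (16 + 5x) = 12.
Collecting terms: x + 8 = 12, so x = 4.
Then 2E = 16 + 5·4 = 36, so E = 18, V = 2E/3 = 12, F = 4 + 4 = 8.

4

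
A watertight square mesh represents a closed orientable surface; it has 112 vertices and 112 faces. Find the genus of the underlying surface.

Every face is a square, so 2E = 4·112 = 448, giving E = 224.
χ = V − E + F = 112 − 224 + 112 = 0.
For a closed orientable surface χ = 2 − 2g, so g = (2 − (0))/2 = 1.

1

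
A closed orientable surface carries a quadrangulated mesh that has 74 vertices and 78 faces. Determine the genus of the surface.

Every face is a square, so 2E = 4·78 = 312, giving E = 156.
χ = V − E + F = 74 − 156 + 78 = -4.
For a closed orientable surface χ = 2 − 2g, so g = (2 − (-4))/2 = 3.

3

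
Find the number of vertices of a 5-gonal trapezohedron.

12

The n-trapezohedron (dual of the n-antiprism) has V = 2·5 + 2 = 12, E = 4·5 = 20, F = 2·5 = 10.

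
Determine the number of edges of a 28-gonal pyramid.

56

A pyramid on an n-gon base has one n-gon and n triangles: V = 28 + 1 = 29, E = 2·28 = 56, F = 28 + 1 = 29.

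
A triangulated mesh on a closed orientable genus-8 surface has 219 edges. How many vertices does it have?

59

χ = 2 − 2·8 = -14, and every face is a triangle so 3F = 2E.
F = 2E/3 = 146. Then V = -14 + E − F = -14 + 219 − 146 = 59.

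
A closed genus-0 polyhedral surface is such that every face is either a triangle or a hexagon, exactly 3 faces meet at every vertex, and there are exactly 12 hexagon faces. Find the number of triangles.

Let x be the number of triangles; then F = 12 + x.
Edge–face incidences: 2E = 6·12 + 3·x = 72 + 3x.
Every vertex has degree 3, so 3V = 2E.
Euler: V − E + F = 2 ⇒ (2E)/3 − E + (12 + x) = 2.
Multiply by 6: 2·(2E) − 3·(2E) + 6·(12 + x) = 12, i.e. 72 + 6x − (72 + 3x) = 12.
Collecting terms: 3x = 12, so x = 4.
Then 2E = 72 + 3·4 = 84, so E = 42, V = 2E/3 = 28, F = 12 + 4 = 16.

4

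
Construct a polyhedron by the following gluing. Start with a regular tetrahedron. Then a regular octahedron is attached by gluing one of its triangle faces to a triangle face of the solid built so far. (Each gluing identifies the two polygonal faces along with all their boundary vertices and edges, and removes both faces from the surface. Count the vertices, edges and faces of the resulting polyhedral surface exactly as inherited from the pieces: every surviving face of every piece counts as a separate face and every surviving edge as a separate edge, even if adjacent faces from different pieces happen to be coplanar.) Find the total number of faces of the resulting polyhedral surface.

10

A regular tetrahedron: V=4, E=6, F=4.
Attach a regular octahedron (V=6, E=12, F=8) along a 3-gon: merge 3 vertices and 3 edges, delete both glued faces → V=7, E=15, F=10.
Check: V − E + F = 7 − 15 + 10 = 2.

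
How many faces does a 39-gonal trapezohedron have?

The n-trapezohedron (dual of the n-antiprism) has V = 2·39 + 2 = 80, E = 4·39 = 156, F = 2·39 = 78.
Check: V − E + F = 80 − 156 + 78 = 2.

78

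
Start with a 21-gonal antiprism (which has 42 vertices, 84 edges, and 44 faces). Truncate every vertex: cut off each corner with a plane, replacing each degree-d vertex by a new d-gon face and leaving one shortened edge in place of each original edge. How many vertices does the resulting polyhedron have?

168

Truncation replaces each original edge-end by a new vertex, so V′ = 2E = 168.
Each original edge survives, and each old vertex of degree d contributes d new edges; summing degrees gives Σd = 2E, so E′ = E + 2E = 3E = 252.
Each original face survives and each original vertex becomes one new face: F′ = F + V = 86.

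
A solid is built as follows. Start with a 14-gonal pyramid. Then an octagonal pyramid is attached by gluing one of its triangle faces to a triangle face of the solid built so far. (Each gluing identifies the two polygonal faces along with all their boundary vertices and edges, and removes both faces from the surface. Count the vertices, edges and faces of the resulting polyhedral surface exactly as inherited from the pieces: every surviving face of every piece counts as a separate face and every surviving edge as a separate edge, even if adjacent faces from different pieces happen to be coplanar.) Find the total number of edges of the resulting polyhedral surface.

A 14-gonal pyramid: V=15, E=28, F=15.
Attach an octagonal pyramid (V=9, E=16, F=9) along a 3-gon: merge 3 vertices and 3 edges, delete both glued faces → V=21, E=41, F=22.
Check: V − E + F = 21 − 41 + 22 = 2.

41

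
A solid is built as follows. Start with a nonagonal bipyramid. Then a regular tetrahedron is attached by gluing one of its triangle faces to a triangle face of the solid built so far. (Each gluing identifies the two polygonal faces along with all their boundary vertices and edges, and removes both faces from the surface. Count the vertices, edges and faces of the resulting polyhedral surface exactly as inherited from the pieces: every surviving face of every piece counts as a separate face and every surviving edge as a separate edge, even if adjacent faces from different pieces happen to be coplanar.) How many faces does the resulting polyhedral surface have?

A nonagonal bipyramid: V=11, E=27, F=18.
Attach a regular tetrahedron (V=4, E=6, F=4) along a 3-gon: merge 3 vertices and 3 edges, delete both glued faces → V=12, E=30, F=20.
Check: V − E + F = 12 − 30 + 20 = 2.

20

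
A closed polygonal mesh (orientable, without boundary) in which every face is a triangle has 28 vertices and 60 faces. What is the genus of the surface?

2

Every face is a triangle, so 2E = 3·60 = 180, giving E = 90.
χ = V − E + F = 28 − 90 + 60 = -2.
For a closed orientable surface χ = 2 − 2g, so g = (2 − (-2))/2 = 2.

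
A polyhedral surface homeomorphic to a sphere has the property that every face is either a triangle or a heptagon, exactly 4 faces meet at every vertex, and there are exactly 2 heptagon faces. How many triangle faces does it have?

14

Let x be the number of triangles; then F = 2 + x.
Edge–face incidences: 2E = 7·2 + 3·x = 14 + 3x.
Every vertex has degree 4, so 4V = 2E.
Euler: V − E + F = 2 ⇒ (2E)/4 − E + (2 + x) = 2.
Multiply by 8: 2·(2E) − 4·(2E) + 8·(2 + x) = 16, i.e. 16 + 8x − 2·(14 + 3x) = 16.
Collecting terms: 2x − 12 = 16, so 2x = 28, so x = 14.
Then 2E = 14 + 3·14 = 56, so E = 28, V = 2E/4 = 14, F = 2 + 14 = 16.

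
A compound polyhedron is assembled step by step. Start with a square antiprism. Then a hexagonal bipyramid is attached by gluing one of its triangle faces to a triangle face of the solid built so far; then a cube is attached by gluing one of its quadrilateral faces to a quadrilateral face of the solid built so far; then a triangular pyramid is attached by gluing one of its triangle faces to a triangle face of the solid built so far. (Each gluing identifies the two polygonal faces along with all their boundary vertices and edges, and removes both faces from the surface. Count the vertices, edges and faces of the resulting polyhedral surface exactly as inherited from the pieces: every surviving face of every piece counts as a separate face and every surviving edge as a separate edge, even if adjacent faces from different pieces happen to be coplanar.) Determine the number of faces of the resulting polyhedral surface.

A square antiprism: V=8, E=16, F=10.
Attach a hexagonal bipyramid (V=8, E=18, F=12) along a 3-gon: merge 3 vertices and 3 edges, delete both glued faces → V=13, E=31, F=20.
Attach a cube (V=8, E=12, F=6) along a 4-gon: merge 4 vertices and 4 edges, delete both glued faces → V=17, E=39, F=24.
Attach a triangular pyramid (V=4, E=6, F=4) along a 3-gon: merge 3 vertices and 3 edges, delete both glued faces → V=18, E=42, F=26.
Check: V − E + F = 18 − 42 + 26 = 2.

26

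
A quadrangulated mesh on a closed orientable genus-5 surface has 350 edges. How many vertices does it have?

167

χ = 2 − 2·5 = -8, and every face is a square so 4F = 2E.
F = 2E/4 = 175. Then V = -8 + E − F = -8 + 350 − 175 = 167.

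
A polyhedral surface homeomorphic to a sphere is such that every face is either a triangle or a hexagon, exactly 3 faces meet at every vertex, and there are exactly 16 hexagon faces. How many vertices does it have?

36

Let x be the number of triangles; then F = 16 + x.
Edge–face incidences: 2E = 6·16 + 3·x = 96 + 3x.
Every vertex has degree 3, so 3V = 2E.
Euler: V − E + F = 2 ⇒ (2E)/3 − E + (16 + x) = 2.
Multiply by 6: 2·(2E) − 3·(2E) + 6·(16 + x) = 12, i.e. 96 + 6x − (96 + 3x) = 12.
Collecting terms: 3x = 12, so x = 4.
Then 2E = 96 + 3·4 = 108, so E = 54, V = 2E/3 = 36, F = 16 + 4 = 20.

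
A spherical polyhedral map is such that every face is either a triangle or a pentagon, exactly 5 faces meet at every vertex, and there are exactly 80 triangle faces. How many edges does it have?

150

Let x be the number of pentagons; then F = 80 + x.
Edge–face incidences: 2E = 3·80 + 5·x = 240 + 5x.
Every vertex has degree 5, so 5V = 2E.
Euler: V − E + F = 2 ⇒ (2E)/5 − E + (80 + x) = 2.
Multiply by 10: 2·(2E) − 5·(2E) + 10·(80 + x) = 20, i.e. 800 + 10x − 3·(240 + 5x) = 20.
Collecting terms: −5x + 80 = 20, so −5x = −60, so x = 12.
Then 2E = 240 + 5·12 = 300, so E = 150, V = 2E/5 = 60, F = 80 + 12 = 92.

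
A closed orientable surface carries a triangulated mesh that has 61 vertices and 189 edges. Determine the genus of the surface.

Every face is a triangle and each edge borders two faces, so 3F = 2·189, giving F = 126.
χ = V − E + F = 61 − 189 + 126 = -2.
For a closed orientable surface χ = 2 − 2g, so g = (2 − (-2))/2 = 2.

2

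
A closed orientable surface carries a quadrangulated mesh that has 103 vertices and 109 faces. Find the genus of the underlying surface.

Every face is a square, so 2E = 4·109 = 436, giving E = 218.
χ = V − E + F = 103 − 218 + 109 = -6.
For a closed orientable surface χ = 2 − 2g, so g = (2 − (-6))/2 = 4.

4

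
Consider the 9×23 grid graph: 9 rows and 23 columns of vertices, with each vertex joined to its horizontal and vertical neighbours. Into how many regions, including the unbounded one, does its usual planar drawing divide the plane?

177

The grid has V = 9·23 = 207 vertices and E = 9·22 + 23·8 = 382 edges.
F = 2 − V + E = 2 − 207 + 382 = 177.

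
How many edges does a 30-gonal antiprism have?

120

An antiprism on an n-gon has two n-gon caps and 2n triangles: V = 2·30 = 60, E = 4·30 = 120, F = 2·30 + 2 = 62.
Check: V − E + F = 60 − 120 + 62 = 2.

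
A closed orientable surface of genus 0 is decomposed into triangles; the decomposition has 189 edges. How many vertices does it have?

χ = 2 − 2·0 = 2, and every face is a triangle so 3F = 2E.
F = 2E/3 = 126. Then V = 2 + E − F = 2 + 189 − 126 = 65.

65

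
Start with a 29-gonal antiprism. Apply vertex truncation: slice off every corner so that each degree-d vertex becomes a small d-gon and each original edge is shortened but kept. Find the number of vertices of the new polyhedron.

The base solid has V = 58, E = 116, F = 60.
Truncation replaces each original edge-end by a new vertex, so V′ = 2E = 232.
Each original edge survives, and each old vertex of degree d contributes d new edges; summing degrees gives Σd = 2E, so E′ = E + 2E = 3E = 348.
Each original face survives and each original vertex becomes one new face: F′ = F + V = 118.

232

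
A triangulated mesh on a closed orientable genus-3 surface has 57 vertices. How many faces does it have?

122

χ = 2 − 2·3 = -4, and every face is a triangle so 3F = 2E.
V − E + F = -4 with E = 3F/2 gives 57 − (3/2 − 1)·F = -4, so F = 122 and E = 183.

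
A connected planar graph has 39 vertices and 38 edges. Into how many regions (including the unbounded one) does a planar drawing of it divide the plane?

1

Euler's formula for a connected plane graph: V − E + F = 2, so F = 2 − 39 + 38 = 1.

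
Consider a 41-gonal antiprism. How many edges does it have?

164

An antiprism on an n-gon has two n-gon caps and 2n triangles: V = 2·41 = 82, E = 4·41 = 164, F = 2·41 + 2 = 84.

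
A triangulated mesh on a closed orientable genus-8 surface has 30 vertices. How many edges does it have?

χ = 2 − 2·8 = -14, and every face is a triangle so 3F = 2E.
V − E + F = -14 with E = 3F/2 gives 30 − (3/2 − 1)·F = -14, so F = 88 and E = 132.

132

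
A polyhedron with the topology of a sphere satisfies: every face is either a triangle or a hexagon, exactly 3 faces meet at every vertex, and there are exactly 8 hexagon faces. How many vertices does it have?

Let x be the number of triangles; then F = 8 + x.
Edge–face incidences: 2E = 6·8 + 3·x = 48 + 3x.
Every vertex has degree 3, so 3V = 2E.
Euler: V − E + F = 2 ⇒ (2E)/3 − E + (8 + x) = 2.
Multiply by 6: 2·(2E) − 3·(2E) + 6·(8 + x) = 12, i.e. 48 + 6x − (48 + 3x) = 12.
Collecting terms: 3x = 12, so x = 4.
Then 2E = 48 + 3·4 = 60, so E = 30, V = 2E/3 = 20, F = 8 + 4 = 12.

20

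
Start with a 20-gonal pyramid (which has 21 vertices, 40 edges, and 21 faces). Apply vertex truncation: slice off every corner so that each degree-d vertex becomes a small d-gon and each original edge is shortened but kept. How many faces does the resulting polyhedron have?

42

Truncation replaces each original edge-end by a new vertex, so V′ = 2E = 80.
Each original edge survives, and each old vertex of degree d contributes d new edges; summing degrees gives Σd = 2E, so E′ = E + 2E = 3E = 120.
Each original face survives and each original vertex becomes one new face: F′ = F + V = 42.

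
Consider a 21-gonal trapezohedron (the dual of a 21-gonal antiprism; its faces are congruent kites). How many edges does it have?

84

The n-trapezohedron (dual of the n-antiprism) has V = 2·21 + 2 = 44, E = 4·21 = 84, F = 2·21 = 42.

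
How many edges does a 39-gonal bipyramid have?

117

A bipyramid over an n-gon has 2n triangular faces and n + 2 vertices: V = 39 + 2 = 41, E = 3·39 = 117, F = 2·39 = 78.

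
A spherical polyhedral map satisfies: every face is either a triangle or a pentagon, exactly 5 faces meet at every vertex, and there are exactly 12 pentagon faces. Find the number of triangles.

80

Let x be the number of triangles; then F = 12 + x.
Edge–face incidences: 2E = 5·12 + 3·x = 60 + 3x.
Every vertex has degree 5, so 5V = 2E.
Euler: V − E + F = 2 ⇒ (2E)/5 − E + (12 + x) = 2.
Multiply by 10: 2·(2E) − 5·(2E) + 10·(12 + x) = 20, i.e. 120 + 10x − 3·(60 + 3x) = 20.
Collecting terms: x − 60 = 20, so x = 80.
Then 2E = 60 + 3·80 = 300, so E = 150, V = 2E/5 = 60, F = 12 + 80 = 92.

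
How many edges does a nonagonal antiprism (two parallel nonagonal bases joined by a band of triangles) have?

36

An antiprism on an n-gon has two n-gon caps and 2n triangles: V = 2·9 = 18, E = 4·9 = 36, F = 2·9 + 2 = 20.
Check: V − E + F = 18 − 36 + 20 = 2.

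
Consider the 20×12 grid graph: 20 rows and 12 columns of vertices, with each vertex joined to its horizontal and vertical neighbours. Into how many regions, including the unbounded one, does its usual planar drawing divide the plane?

210

The grid has V = 20·12 = 240 vertices and E = 20·11 + 12·19 = 448 edges.
F = 2 − V + E = 2 − 240 + 448 = 210.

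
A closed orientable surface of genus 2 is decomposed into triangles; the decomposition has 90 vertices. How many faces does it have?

χ = 2 − 2·2 = -2, and every face is a triangle so 3F = 2E.
V − E + F = -2 with E = 3F/2 gives 90 − (3/2 − 1)·F = -2, so F = 184 and E = 276.

184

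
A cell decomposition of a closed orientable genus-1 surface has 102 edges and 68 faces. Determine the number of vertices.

34

For a closed orientable surface of genus 1, χ = 2 − 2·1 = 0.
V = 0 + E − F = 0 + 102 − 68 = 34.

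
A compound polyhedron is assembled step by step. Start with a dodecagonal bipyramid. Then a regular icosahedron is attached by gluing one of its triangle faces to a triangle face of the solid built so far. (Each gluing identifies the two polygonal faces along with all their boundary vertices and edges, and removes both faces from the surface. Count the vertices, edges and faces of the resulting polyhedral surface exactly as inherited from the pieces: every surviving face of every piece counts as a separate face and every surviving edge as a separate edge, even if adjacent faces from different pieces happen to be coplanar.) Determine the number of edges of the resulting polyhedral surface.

A dodecagonal bipyramid: V=14, E=36, F=24.
Attach a regular icosahedron (V=12, E=30, F=20) along a 3-gon: merge 3 vertices and 3 edges, delete both glued faces → V=23, E=63, F=42.
Check: V − E + F = 23 − 63 + 42 = 2.

63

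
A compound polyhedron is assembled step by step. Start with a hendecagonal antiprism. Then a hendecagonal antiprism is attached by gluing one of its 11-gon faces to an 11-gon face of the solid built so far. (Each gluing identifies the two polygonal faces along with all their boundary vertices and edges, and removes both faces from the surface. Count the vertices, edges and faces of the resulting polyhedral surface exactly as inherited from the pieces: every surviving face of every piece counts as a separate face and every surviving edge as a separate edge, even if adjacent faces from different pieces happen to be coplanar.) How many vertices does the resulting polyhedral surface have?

33

A hendecagonal antiprism: V=22, E=44, F=24.
Attach a hendecagonal antiprism (V=22, E=44, F=24) along an 11-gon: merge 11 vertices and 11 edges, delete both glued faces → V=33, E=77, F=46.
Check: V − E + F = 33 − 77 + 46 = 2.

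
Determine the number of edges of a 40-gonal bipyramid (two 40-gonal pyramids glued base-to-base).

120

A bipyramid over an n-gon has 2n triangular faces and n + 2 vertices: V = 40 + 2 = 42, E = 3·40 = 120, F = 2·40 = 80.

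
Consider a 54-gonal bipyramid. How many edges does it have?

A bipyramid over an n-gon has 2n triangular faces and n + 2 vertices: V = 54 + 2 = 56, E = 3·54 = 162, F = 2·54 = 108.

162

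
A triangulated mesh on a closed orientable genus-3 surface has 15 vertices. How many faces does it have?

χ = 2 − 2·3 = -4, and every face is a triangle so 3F = 2E.
V − E + F = -4 with E = 3F/2 gives 15 − (3/2 − 1)·F = -4, so F = 38 and E = 57.

38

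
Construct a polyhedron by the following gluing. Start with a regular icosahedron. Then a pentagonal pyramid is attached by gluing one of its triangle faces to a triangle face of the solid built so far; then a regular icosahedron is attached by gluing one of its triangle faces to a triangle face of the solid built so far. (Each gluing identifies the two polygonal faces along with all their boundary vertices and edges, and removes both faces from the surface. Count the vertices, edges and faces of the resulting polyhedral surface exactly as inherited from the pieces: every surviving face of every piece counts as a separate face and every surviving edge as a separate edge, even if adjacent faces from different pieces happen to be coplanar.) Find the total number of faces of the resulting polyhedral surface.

A regular icosahedron: V=12, E=30, F=20.
Attach a pentagonal pyramid (V=6, E=10, F=6) along a 3-gon: merge 3 vertices and 3 edges, delete both glued faces → V=15, E=37, F=24.
Attach a regular icosahedron (V=12, E=30, F=20) along a 3-gon: merge 3 vertices and 3 edges, delete both glued faces → V=24, E=64, F=42.
Check: V − E + F = 24 − 64 + 42 = 2.

42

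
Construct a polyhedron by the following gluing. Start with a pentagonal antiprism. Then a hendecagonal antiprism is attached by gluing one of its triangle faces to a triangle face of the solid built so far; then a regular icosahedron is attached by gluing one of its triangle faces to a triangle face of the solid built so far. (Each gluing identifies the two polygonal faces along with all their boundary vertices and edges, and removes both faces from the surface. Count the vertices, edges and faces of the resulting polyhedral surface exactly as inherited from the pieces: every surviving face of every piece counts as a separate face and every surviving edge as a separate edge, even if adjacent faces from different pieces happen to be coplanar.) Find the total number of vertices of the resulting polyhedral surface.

A pentagonal antiprism: V=10, E=20, F=12.
Attach a hendecagonal antiprism (V=22, E=44, F=24) along a 3-gon: merge 3 vertices and 3 edges, delete both glued faces → V=29, E=61, F=34.
Attach a regular icosahedron (V=12, E=30, F=20) along a 3-gon: merge 3 vertices and 3 edges, delete both glued faces → V=38, E=88, F=52.
Check: V − E + F = 38 − 88 + 52 = 2.

38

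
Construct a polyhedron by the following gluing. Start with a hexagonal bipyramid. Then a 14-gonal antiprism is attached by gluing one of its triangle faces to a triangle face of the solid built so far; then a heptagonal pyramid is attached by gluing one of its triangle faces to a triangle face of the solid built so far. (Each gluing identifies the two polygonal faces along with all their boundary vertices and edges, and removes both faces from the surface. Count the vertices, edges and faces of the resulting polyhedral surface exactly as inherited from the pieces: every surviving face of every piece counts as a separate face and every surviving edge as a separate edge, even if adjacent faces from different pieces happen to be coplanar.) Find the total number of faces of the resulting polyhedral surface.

A hexagonal bipyramid: V=8, E=18, F=12.
Attach a 14-gonal antiprism (V=28, E=56, F=30) along a 3-gon: merge 3 vertices and 3 edges, delete both glued faces → V=33, E=71, F=40.
Attach a heptagonal pyramid (V=8, E=14, F=8) along a 3-gon: merge 3 vertices and 3 edges, delete both glued faces → V=38, E=82, F=46.
Check: V − E + F = 38 − 82 + 46 = 2.

46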